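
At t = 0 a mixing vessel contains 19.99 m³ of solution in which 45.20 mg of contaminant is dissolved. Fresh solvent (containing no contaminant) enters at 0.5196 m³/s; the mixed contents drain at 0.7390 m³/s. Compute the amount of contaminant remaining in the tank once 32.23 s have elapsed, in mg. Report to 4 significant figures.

10.39 mg

Total volume: dV/dt = Q_in − Q_out = -0.219400 m³/s, so V(t) = 19.99 − 0.219400 t and V(32.23) = 12.9187 m³.
No contaminant enters, so dm/dt = −Q_out · (m/V).
dm/m = −Q_out dt/(V₀ − 0.219400 t); integrating gives ln(m/m₀) = −(Q_out/(Q_in−Q_out)) ln(V/V₀).
m = m₀ (V₀/V)^(Q_out/(Q_in−Q_out)) = 45.20 × (19.99/12.9187)^(-3.36828) = 10.3881 mg.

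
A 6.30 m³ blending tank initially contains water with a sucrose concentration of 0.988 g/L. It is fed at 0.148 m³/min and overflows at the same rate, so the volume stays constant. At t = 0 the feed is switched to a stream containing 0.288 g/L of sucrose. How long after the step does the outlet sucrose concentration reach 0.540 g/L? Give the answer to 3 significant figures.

Species balance: V dC/dt = Q(C_in − C) ⇒ τ = V/Q = 42.568 min.
C(t) = C_in + (C₀ − C_in) e^(−t/τ). Set C = 0.540 and solve for t:
e^(−t/τ) = (C − C_in)/(C₀ − C_in) = (0.540 − 0.288)/(0.988 − 0.288) = 0.36000
t = −τ ln(…) = 42.568 × 1.0217 = 43.489 min.

43.5 min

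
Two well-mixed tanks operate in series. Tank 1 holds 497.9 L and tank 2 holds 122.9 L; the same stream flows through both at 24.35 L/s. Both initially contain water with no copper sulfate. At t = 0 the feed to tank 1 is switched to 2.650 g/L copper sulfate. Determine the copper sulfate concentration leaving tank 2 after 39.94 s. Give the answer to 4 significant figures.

2.151 g/L

Time constants: τᵢ = Vᵢ/Q for each well-mixed tank.
τ₁ = 497.9/24.35 = 20.4476 s; τ₂ = 122.9/24.35 = 5.04723 s.
Tank 1: C₁ = C_in(1 − e^(−t/τ₁)). Tank 2 (τ₁ ≠ τ₂): C₂ = C_in[1 − (τ₁ e^(−t/τ₁) − τ₂ e^(−t/τ₂))/(τ₁ − τ₂)].
At t = 39.94: e^(−t/τ₁) = 0.141808, e^(−t/τ₂) = 0.000365862.
C₂ = 2.650·[1 − (20.4476·0.141808 − 5.04723·0.000365862)/(15.4004)] = 2.650·0.811837 = 2.15137 g/L.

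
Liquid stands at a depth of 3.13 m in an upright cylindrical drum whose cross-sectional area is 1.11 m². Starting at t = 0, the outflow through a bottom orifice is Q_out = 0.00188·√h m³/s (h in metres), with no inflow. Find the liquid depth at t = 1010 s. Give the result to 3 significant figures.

0.835 m

A dh/dt = −Q_out = −0.00188 √h.
This is separable: 2 d(√h)/dt = −0.00188/A, so √h = √h₀ − (0.00188/(2A)) t.
√h = √3.13 − 0.00188·1010/(2·1.11) = 1.7692 − 0.85532 = 0.91387.
h = 0.91387² = 0.83515 m.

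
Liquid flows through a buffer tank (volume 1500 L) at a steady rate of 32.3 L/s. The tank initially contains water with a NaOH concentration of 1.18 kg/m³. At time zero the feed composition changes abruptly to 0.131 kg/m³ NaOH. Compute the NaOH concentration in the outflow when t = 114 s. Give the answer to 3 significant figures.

Mass balance on the solute (V constant): V dC/dt = Q(C_in − C).
So dC/dt = (C_in − C)/τ with τ = V/Q = 1500/32.3 = 46.440 s.
Integrating: C(t) = C_in + (C₀ − C_in) e^(−t/τ).
C(114) = 0.131 + (1.18 − 0.131)·e^(−114/46.440) = 0.131 + (1.0490)·0.085880 = 0.22109 kg/m³.

0.221 kg/m³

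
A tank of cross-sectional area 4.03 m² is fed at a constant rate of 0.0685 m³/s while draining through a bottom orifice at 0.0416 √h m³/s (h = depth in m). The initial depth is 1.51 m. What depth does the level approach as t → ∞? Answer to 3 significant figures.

2.71 m

Accumulation of liquid (constant cross-section A): A dh/dt = Q_in − 0.0416 √h. At steady state dh/dt = 0:
Q_in = 0.0416 √h_ss ⇒ √h_ss = 0.0685/0.0416 = 1.6466.
h_ss = 1.6466² = 2.7114 m. (Since h₀ = 1.51 m < h_ss, the level will rise toward this value.)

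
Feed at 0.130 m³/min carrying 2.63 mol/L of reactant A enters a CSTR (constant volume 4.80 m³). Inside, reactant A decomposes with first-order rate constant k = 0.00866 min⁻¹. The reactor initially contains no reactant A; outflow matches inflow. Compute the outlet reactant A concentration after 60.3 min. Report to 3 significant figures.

V dC/dt = Q(C_in − C) − k V C.
dC/dt = (Q/V) C_in − (Q/V + k) C; effective rate a = Q/V + k = 0.027083 + 0.00866 = 0.035743 min⁻¹.
C_ss = Q C_in/(Q + kV) = 1.9928 mol/L; C(t) = C_ss + (C₀ − C_ss) e^(−a t).
C(60.3) = 1.9928 + (-1.9928)·e^(−0.035743·60.3) = 1.9928 + (-1.9928)·0.11587 = 1.7619 mol/L.

1.76 mol/L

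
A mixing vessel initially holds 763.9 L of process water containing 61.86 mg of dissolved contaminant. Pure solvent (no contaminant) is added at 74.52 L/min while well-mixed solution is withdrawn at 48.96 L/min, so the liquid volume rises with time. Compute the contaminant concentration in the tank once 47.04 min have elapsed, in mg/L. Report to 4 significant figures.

Let m(t) be the amount of contaminant. Volume: V(t) = V₀ + (Q_in − Q_out) t = 763.9 + 25.5600 t; V(47.04) = 1966.24 L.
Solute balance: dm/dt = 0 − Q_out C = −Q_out m/V(t).
Separate: dm/m = −Q_out dt/V(t) ⇒ ln(m/m₀) = −(Q_out/(Q_in−Q_out)) ln(V/V₀).
m = m₀ (V₀/V)^(Q_out/(Q_in−Q_out)) = 61.86 × (763.9/1966.24)^(1.91549) = 10.1136 mg.
C = m/V = 10.1136/1966.24 = 0.00514364 mg/L.

0.005144 mg/L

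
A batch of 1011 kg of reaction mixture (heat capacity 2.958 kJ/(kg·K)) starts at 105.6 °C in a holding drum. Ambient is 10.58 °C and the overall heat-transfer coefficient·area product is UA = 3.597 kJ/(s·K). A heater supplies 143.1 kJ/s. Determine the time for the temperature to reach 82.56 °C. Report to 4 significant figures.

M c_p dT/dt = −UA(T − T_amb) + Q̇.
τ = M c_p/UA = 831.398 s; T_ss = T_amb + Q̇/UA = 10.58 + 143.1/3.597 = 50.3632 °C.
T(t) = T_ss + (T₀ − T_ss)e^(−t/τ); set T = 82.56:
t = −τ ln[(T − T_ss)/(T₀ − T_ss)] = −831.398 · ln(0.582887) = 448.757 s.

448.8 s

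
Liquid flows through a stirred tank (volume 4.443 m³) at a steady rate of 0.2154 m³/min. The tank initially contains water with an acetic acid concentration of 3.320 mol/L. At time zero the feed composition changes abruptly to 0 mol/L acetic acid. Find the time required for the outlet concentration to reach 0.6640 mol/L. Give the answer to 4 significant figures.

Species balance: V dC/dt = Q(C_in − C) ⇒ τ = V/Q = 20.6267 min.
C(t) = C_in + (C₀ − C_in) e^(−t/τ). Set C = 0.6640 and solve for t:
e^(−t/τ) = (C − C_in)/(C₀ − C_in) = (0.6640 − 0)/(3.320 − 0) = 0.200000
t = −τ ln(…) = 20.6267 × 1.60944 = 33.1975 min.

33.20 min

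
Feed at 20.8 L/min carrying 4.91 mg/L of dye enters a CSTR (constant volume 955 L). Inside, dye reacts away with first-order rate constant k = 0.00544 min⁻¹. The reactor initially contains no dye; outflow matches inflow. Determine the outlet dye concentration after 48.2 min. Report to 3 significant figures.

2.87 mg/L

Species balance: V dC/dt = Q C_in − Q C − k V C.
This is linear with rate a = Q/V + k = 0.027220 min⁻¹.
C_ss = Q C_in/(Q + kV) = 3.9287 mg/L; C(t) = C_ss + (C₀ − C_ss) e^(−a t).
C(48.2) = 3.9287 + (-3.9287)·e^(−0.027220·48.2) = 3.9287 + (-3.9287)·0.26928 = 2.8708 mg/L.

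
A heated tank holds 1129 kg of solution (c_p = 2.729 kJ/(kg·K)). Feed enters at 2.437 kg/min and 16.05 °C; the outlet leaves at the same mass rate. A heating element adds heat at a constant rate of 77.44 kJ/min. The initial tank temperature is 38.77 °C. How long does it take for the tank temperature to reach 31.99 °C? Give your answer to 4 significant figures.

438.8 min

M c_p dT/dt = ṁ c_p (T_in − T) + Q̇.
τ = M/ṁ = 463.275 min; T_ss = T_in + Q̇/(ṁ c_p) = 27.6941 °C.
T(t) = T_ss + (T₀ − T_ss) e^(−t/τ). Set T = 31.99:
e^(−t/τ) = (31.99 − 27.6941)/(38.77 − 27.6941) = 0.387860
t = −463.275 · ln(0.387860) = 438.773 min.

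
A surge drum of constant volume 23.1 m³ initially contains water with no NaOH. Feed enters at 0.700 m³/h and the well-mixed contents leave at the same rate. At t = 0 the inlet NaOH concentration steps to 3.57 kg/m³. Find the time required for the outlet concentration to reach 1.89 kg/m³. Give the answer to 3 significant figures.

24.9 h

Species balance: V dC/dt = Q(C_in − C) ⇒ τ = V/Q = 33.000 h.
C(t) = C_in + (C₀ − C_in) e^(−t/τ). Set C = 1.89 and solve for t:
e^(−t/τ) = (C − C_in)/(C₀ − C_in) = (1.89 − 3.57)/(0 − 3.57) = 0.47059
t = −τ ln(…) = 33.000 × 0.75377 = 24.874 h.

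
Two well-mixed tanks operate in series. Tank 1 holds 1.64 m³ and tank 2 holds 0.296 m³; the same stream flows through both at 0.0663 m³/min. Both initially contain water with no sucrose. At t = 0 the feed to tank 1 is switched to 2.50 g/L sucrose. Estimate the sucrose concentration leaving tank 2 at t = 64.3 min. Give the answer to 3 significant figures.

2.27 g/L

Species balance on tank i: dCᵢ/dt = (Cᵢ₋₁ − Cᵢ)/τᵢ with τᵢ = Vᵢ/Q.
τ₁ = 1.64/0.0663 = 24.736 min; τ₂ = 0.296/0.0663 = 4.4646 min.
Tank 1: C₁ = C_in(1 − e^(−t/τ₁)). Tank 2 (τ₁ ≠ τ₂): C₂ = C_in[1 − (τ₁ e^(−t/τ₁) − τ₂ e^(−t/τ₂))/(τ₁ − τ₂)].
At t = 64.3: e^(−t/τ₁) = 0.074315, e^(−t/τ₂) = 5.5609e-07.
C₂ = 2.50·[1 − (24.736·0.074315 − 4.4646·5.5609e-07)/(20.271)] = 2.50·0.90932 = 2.2733 g/L.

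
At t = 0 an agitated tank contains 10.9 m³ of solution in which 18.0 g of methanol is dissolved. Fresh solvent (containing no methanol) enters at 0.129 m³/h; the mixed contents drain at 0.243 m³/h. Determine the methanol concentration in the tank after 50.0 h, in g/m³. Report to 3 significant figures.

Let m(t) be the amount of methanol. Volume: V(t) = V₀ + (Q_in − Q_out) t = 10.9 − 0.11400 t; V(50.0) = 5.2000 m³.
No methanol enters, so dm/dt = −Q_out · (m/V).
Separate: dm/m = −Q_out dt/V(t) ⇒ ln(m/m₀) = −(Q_out/(Q_in−Q_out)) ln(V/V₀).
m = m₀ (V₀/V)^(Q_out/(Q_in−Q_out)) = 18.0 × (10.9/5.2000)^(-2.1316) = 3.7165 g.
C = m/V = 3.7165/5.2000 = 0.71471 g/m³.

0.715 g/m³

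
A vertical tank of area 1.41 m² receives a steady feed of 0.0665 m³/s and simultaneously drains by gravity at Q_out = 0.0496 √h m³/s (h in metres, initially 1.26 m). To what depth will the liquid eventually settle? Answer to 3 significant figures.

Accumulation of liquid (constant cross-section A): A dh/dt = Q_in − 0.0496 √h. At steady state dh/dt = 0:
Q_in = 0.0496 √h_ss ⇒ √h_ss = 0.0665/0.0496 = 1.3407.
h_ss = 1.3407² = 1.7975 m. (Since h₀ = 1.26 m < h_ss, the level will rise toward this value.)

1.80 m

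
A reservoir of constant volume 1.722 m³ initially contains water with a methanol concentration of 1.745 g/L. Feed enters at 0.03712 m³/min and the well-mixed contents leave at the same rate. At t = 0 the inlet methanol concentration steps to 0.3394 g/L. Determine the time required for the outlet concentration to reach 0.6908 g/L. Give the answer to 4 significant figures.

64.31 min

Species balance: V dC/dt = Q(C_in − C) ⇒ τ = V/Q = 46.3901 min.
C(t) = C_in + (C₀ − C_in) e^(−t/τ). Set C = 0.6908 and solve for t:
e^(−t/τ) = (C − C_in)/(C₀ − C_in) = (0.6908 − 0.3394)/(1.745 − 0.3394) = 0.250000
t = −τ ln(…) = 46.3901 × 1.38629 = 64.3103 min.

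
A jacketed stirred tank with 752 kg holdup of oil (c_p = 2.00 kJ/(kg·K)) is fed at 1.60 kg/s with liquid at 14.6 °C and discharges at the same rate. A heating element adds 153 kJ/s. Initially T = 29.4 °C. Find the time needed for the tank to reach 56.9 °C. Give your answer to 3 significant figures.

Heat balance on the well-mixed liquid: M c_p dT/dt = ṁ c_p (T_in − T) + 153.
τ = M/ṁ = 470.00 s; T_ss = T_in + Q̇/(ṁ c_p) = 62.413 °C.
T(t) = T_ss + (T₀ − T_ss) e^(−t/τ). Set T = 56.9:
e^(−t/τ) = (56.9 − 62.413)/(29.4 − 62.413) = 0.16698
t = −470.00 · ln(0.16698) = 841.24 s.

841 s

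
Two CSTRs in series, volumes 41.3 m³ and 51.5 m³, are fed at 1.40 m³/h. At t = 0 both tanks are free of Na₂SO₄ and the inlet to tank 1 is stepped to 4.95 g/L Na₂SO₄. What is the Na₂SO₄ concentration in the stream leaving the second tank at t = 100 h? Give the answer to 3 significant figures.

Each tank obeys Vᵢ dCᵢ/dt = Q(Cᵢ₋₁ − Cᵢ), so τᵢ = Vᵢ/Q.
τ₁ = 41.3/1.40 = 29.500 h; τ₂ = 51.5/1.40 = 36.786 h.
Solving the cascade with C₁(0)=C₂(0)=0 gives C₂(t) = C_in[1 − (τ₁ e^(−t/τ₁) − τ₂ e^(−t/τ₂))/(τ₁ − τ₂)].
At t = 100: e^(−t/τ₁) = 0.033714, e^(−t/τ₂) = 0.065977.
C₂ = 4.95·[1 − (29.500·0.033714 − 36.786·0.065977)/(-7.2857)] = 4.95·0.80339 = 3.9768 g/L.

3.98 g/L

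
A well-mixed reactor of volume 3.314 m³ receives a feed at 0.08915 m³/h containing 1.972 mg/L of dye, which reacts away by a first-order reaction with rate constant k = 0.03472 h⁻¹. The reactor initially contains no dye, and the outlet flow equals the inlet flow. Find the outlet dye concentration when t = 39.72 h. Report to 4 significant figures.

Species balance: V dC/dt = Q C_in − Q C − k V C.
This is linear with rate a = Q/V + k = 0.0616210 h⁻¹.
C_ss = Q C_in/(Q + kV) = 0.860888 mg/L; C(t) = C_ss + (C₀ − C_ss) e^(−a t).
C(39.72) = 0.860888 + (-0.860888)·e^(−0.0616210·39.72) = 0.860888 + (-0.860888)·0.0865021 = 0.786420 mg/L.

0.7864 mg/L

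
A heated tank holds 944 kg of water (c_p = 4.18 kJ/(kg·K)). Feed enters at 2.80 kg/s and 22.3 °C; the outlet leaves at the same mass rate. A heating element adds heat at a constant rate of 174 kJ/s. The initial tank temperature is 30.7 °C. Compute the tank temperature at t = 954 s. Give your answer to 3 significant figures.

M c_p dT/dt = ṁ c_p (T_in − T) + Q̇.
Rearrange: dT/dt = (T_ss − T)/τ with τ = M/ṁ = 337.14 s and T_ss = T_in + Q̇/(ṁ c_p) = 37.167 °C.
T approaches T_ss exponentially: T(t) = T_ss + (T₀ − T_ss) e^(−t/τ).
T(954) = 37.167 + (-6.4667)·e^(−954/337.14) = 37.167 + (-6.4667)·0.059033 = 36.785 °C.

36.8 °C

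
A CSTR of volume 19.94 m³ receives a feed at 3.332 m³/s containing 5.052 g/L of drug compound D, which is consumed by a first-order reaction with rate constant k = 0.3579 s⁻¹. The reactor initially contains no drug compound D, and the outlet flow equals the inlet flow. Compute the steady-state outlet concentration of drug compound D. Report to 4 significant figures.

1.608 g/L

Species balance: V dC/dt = Q C_in − Q C − k V C.
At steady state: 0 = Q C_in − (Q + kV) C_ss, so C_ss = Q C_in/(Q + kV).
C_ss = 3.332·5.052/(3.332 + 0.3579·19.94) = 16.8333/10.4685 = 1.60799 g/L.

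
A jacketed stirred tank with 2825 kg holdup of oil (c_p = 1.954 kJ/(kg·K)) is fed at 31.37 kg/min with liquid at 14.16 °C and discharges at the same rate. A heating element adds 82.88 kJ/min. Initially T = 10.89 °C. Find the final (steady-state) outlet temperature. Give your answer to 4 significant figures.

M c_p dT/dt = ṁ c_p (T_in − T) + Q̇.
At steady state dT/dt = 0 ⇒ T_ss = T_in + Q̇/(ṁ c_p) = 14.16 + 82.88/(31.37·1.954) = 15.5121 °C.

15.51 °C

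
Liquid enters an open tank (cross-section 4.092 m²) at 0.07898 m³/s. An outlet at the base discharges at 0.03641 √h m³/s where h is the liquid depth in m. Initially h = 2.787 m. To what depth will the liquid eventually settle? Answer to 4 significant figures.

Mass balance (ρ constant): A dh/dt = Q_in − 0.03641 √h. At steady state dh/dt = 0:
Q_in = 0.03641 √h_ss ⇒ √h_ss = 0.07898/0.03641 = 2.16918.
h_ss = 2.16918² = 4.70536 m. (Since h₀ = 2.787 m < h_ss, the level will rise toward this value.)

4.705 m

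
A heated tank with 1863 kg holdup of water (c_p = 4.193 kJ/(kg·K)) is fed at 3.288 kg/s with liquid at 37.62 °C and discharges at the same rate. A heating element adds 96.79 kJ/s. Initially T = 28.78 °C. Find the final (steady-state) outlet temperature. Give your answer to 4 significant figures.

44.64 °C

M c_p dT/dt = ṁ c_p (T_in − T) + Q̇.
At steady state dT/dt = 0 ⇒ T_ss = T_in + Q̇/(ṁ c_p) = 37.62 + 96.79/(3.288·4.193) = 44.6406 °C.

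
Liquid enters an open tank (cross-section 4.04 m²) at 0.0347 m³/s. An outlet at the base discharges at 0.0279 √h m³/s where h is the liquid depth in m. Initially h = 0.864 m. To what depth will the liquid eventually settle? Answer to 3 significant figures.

1.55 m

Level balance: A dh/dt = 0.0347 − 0.0279 √h. Setting dh/dt = 0:
Q_in = 0.0279 √h_ss ⇒ √h_ss = 0.0347/0.0279 = 1.2437.
h_ss = 1.2437² = 1.5469 m. (Since h₀ = 0.864 m < h_ss, the level will rise toward this value.)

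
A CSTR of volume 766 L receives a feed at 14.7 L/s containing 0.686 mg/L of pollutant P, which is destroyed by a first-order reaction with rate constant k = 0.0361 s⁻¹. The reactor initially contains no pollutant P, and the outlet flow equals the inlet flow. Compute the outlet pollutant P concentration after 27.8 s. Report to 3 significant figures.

Species balance: V dC/dt = Q C_in − Q C − k V C.
This is linear with rate a = Q/V + k = 0.055291 s⁻¹.
C_ss = Q C_in/(Q + kV) = 0.23810 mg/L; C(t) = C_ss + (C₀ − C_ss) e^(−a t).
C(27.8) = 0.23810 + (-0.23810)·e^(−0.055291·27.8) = 0.23810 + (-0.23810)·0.21501 = 0.18691 mg/L.

0.187 mg/L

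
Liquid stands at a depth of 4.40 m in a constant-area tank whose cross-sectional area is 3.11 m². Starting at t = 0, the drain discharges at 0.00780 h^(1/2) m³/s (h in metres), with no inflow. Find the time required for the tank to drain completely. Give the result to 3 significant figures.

1670 s

A dh/dt = −Q_out = −0.00780 √h.
Separate and integrate: 2(√h − √h₀) = −(0.00780/A) t.
Set h = 0: 2√h₀ = (0.00780/A) t_empty ⇒ t_empty = 2A√h₀/0.00780.
t_empty = 2·3.11·√4.40/0.00780 = 6.2200·2.0976/0.00780 = 1672.7 s.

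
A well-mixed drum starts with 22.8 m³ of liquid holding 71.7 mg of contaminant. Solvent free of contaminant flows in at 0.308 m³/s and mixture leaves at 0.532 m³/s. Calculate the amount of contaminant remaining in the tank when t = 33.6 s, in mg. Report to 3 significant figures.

Total volume: dV/dt = Q_in − Q_out = -0.22400 m³/s, so V(t) = 22.8 − 0.22400 t and V(33.6) = 15.274 m³.
No contaminant enters, so dm/dt = −Q_out · (m/V).
Separate: dm/m = −Q_out dt/V(t) ⇒ ln(m/m₀) = −(Q_out/(Q_in−Q_out)) ln(V/V₀).
m = m₀ (V₀/V)^(Q_out/(Q_in−Q_out)) = 71.7 × (22.8/15.274)^(-2.3750) = 27.688 mg.

27.7 mg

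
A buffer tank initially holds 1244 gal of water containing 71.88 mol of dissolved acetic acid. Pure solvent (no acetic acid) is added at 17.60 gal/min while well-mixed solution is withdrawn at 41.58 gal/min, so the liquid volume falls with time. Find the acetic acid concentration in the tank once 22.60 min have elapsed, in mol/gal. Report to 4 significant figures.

Total volume: dV/dt = Q_in − Q_out = -23.9800 gal/min, so V(t) = 1244 − 23.9800 t and V(22.60) = 702.052 gal.
No acetic acid enters, so dm/dt = −Q_out · (m/V).
Separate: dm/m = −Q_out dt/V(t) ⇒ ln(m/m₀) = −(Q_out/(Q_in−Q_out)) ln(V/V₀).
m = m₀ (V₀/V)^(Q_out/(Q_in−Q_out)) = 71.88 × (1244/702.052)^(-1.73394) = 26.6568 mol.
C = m/V = 26.6568/702.052 = 0.0379698 mol/gal.

0.03797 mol/gal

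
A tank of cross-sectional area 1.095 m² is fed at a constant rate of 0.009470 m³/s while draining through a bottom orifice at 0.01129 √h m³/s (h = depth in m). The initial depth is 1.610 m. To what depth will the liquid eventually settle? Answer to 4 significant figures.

0.7036 m

A dh/dt = Q_in − 0.01129 √h. Steady state requires inflow = outflow:
Q_in = 0.01129 √h_ss ⇒ √h_ss = 0.009470/0.01129 = 0.838795.
h_ss = 0.838795² = 0.703578 m. (Since h₀ = 1.610 m > h_ss, the level will fall toward this value.)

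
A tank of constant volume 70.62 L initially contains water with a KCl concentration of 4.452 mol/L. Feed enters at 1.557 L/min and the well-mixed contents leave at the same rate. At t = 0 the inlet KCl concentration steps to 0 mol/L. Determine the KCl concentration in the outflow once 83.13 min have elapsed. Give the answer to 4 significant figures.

0.7122 mol/L

Accumulation = in − out for the solute gives V dC/dt = Q(C_in − C).
Time constant τ = V/Q = 70.62/1.557 = 45.3565 min.
C approaches C_in exponentially: C(t) = C_in + (C₀ − C_in) e^(−t/τ).
C(83.13) = 0 + (4.452 − 0)·e^(−83.13/45.3565) = 0 + (4.45200)·0.159963 = 0.712154 mol/L.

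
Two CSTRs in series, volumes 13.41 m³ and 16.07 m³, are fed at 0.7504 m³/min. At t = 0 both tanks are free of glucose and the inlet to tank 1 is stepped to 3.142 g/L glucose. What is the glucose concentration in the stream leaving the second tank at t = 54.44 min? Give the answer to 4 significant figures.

2.401 g/L

Species balance on tank i: dCᵢ/dt = (Cᵢ₋₁ − Cᵢ)/τᵢ with τᵢ = Vᵢ/Q.
τ₁ = 13.41/0.7504 = 17.8705 min; τ₂ = 16.07/0.7504 = 21.4152 min.
Solving the cascade with C₁(0)=C₂(0)=0 gives C₂(t) = C_in[1 − (τ₁ e^(−t/τ₁) − τ₂ e^(−t/τ₂))/(τ₁ − τ₂)].
At t = 54.44: e^(−t/τ₁) = 0.0475313, e^(−t/τ₂) = 0.0786998.
C₂ = 3.142·[1 − (17.8705·0.0475313 − 21.4152·0.0786998)/(-3.54478)] = 3.142·0.764169 = 2.40102 g/L.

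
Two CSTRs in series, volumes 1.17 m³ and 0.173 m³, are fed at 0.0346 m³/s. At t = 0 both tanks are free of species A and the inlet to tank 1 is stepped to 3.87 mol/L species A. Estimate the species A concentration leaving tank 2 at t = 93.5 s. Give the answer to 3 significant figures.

3.58 mol/L

Time constants: τᵢ = Vᵢ/Q for each well-mixed tank.
τ₁ = 1.17/0.0346 = 33.815 s; τ₂ = 0.173/0.0346 = 5.0000 s.
Solving the cascade with C₁(0)=C₂(0)=0 gives C₂(t) = C_in[1 − (τ₁ e^(−t/τ₁) − τ₂ e^(−t/τ₂))/(τ₁ − τ₂)].
At t = 93.5: e^(−t/τ₁) = 0.062973, e^(−t/τ₂) = 7.5630e-09.
C₂ = 3.87·[1 − (33.815·0.062973 − 5.0000·7.5630e-09)/(28.815)] = 3.87·0.92610 = 3.5840 mol/L.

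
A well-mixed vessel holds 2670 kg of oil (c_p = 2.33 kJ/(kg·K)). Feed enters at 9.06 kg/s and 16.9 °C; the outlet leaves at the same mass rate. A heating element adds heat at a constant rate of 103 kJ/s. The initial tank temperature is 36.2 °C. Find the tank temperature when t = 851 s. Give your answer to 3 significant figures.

Heat balance on the well-mixed liquid: M c_p dT/dt = ṁ c_p (T_in − T) + 103.
Rearrange: dT/dt = (T_ss − T)/τ with τ = M/ṁ = 294.70 s and T_ss = T_in + Q̇/(ṁ c_p) = 21.779 °C.
Integrating: T(t) = T_ss + (T₀ − T_ss) e^(−t/τ).
T(851) = 21.779 + (14.421)·e^(−851/294.70) = 21.779 + (14.421)·0.055706 = 22.583 °C.

22.6 °C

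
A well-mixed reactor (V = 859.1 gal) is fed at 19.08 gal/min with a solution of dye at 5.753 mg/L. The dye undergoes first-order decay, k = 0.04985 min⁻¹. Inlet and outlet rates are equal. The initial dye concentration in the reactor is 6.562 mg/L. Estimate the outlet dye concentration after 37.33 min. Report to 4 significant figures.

V dC/dt = Q(C_in − C) − k V C.
dC/dt = (Q/V) C_in − (Q/V + k) C; effective rate a = Q/V + k = 0.0222093 + 0.04985 = 0.0720593 min⁻¹.
C_ss = Q C_in/(Q + kV) = 1.77312 mg/L; C(t) = C_ss + (C₀ − C_ss) e^(−a t).
C(37.33) = 1.77312 + (4.78888)·e^(−0.0720593·37.33) = 1.77312 + (4.78888)·0.0678828 = 2.09821 mg/L.

2.098 mg/L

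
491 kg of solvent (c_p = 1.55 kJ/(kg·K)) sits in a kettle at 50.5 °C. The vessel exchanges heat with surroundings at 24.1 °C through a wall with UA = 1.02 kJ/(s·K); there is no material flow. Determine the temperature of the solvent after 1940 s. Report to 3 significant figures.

26.1 °C

M c_p dT/dt = −UA(T − T_amb).
dT/dt = (T_ss − T)/τ with T_ss = T_amb = 24.100 °C, τ = M c_p/UA = 491·1.55/1.02 = 746.13 s.
T approaches T_ss exponentially: T(t) = T_ss + (T₀ − T_ss) e^(−t/τ).
T(1940) = 24.100 + (26.400)·0.074267 = 26.061 °C.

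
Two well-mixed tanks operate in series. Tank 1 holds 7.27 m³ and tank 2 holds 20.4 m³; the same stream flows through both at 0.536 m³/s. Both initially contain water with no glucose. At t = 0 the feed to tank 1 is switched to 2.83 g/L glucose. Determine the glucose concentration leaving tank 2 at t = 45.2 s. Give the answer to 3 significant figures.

Species balance on tank i: dCᵢ/dt = (Cᵢ₋₁ − Cᵢ)/τᵢ with τᵢ = Vᵢ/Q.
τ₁ = 7.27/0.536 = 13.563 s; τ₂ = 20.4/0.536 = 38.060 s.
Tank 1: C₁ = C_in(1 − e^(−t/τ₁)). Tank 2 (τ₁ ≠ τ₂): C₂ = C_in[1 − (τ₁ e^(−t/τ₁) − τ₂ e^(−t/τ₂))/(τ₁ − τ₂)].
At t = 45.2: e^(−t/τ₁) = 0.035704, e^(−t/τ₂) = 0.30495.
C₂ = 2.83·[1 − (13.563·0.035704 − 38.060·0.30495)/(-24.496)] = 2.83·0.54597 = 1.5451 g/L.

1.55 g/L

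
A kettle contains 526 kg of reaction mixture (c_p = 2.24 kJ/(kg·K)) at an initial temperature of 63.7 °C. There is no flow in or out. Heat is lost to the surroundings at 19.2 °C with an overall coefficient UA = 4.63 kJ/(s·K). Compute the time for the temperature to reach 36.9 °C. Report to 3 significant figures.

235 s

M c_p dT/dt = −UA(T − T_amb).
τ = M c_p/UA = 254.48 s; T_ss = T_amb = 19.200 °C.
T(t) = T_ss + (T₀ − T_ss)e^(−t/τ); set T = 36.9:
t = −τ ln[(T − T_ss)/(T₀ − T_ss)] = −254.48 · ln(0.39775) = 234.61 s.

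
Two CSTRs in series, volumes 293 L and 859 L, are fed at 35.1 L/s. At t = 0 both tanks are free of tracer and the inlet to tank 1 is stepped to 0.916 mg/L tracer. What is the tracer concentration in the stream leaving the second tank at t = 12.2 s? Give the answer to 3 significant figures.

0.182 mg/L

Species balance on tank i: dCᵢ/dt = (Cᵢ₋₁ − Cᵢ)/τᵢ with τᵢ = Vᵢ/Q.
τ₁ = 293/35.1 = 8.3476 s; τ₂ = 859/35.1 = 24.473 s.
Solving the cascade with C₁(0)=C₂(0)=0 gives C₂(t) = C_in[1 − (τ₁ e^(−t/τ₁) − τ₂ e^(−t/τ₂))/(τ₁ − τ₂)].
At t = 12.2: e^(−t/τ₁) = 0.23189, e^(−t/τ₂) = 0.60744.
C₂ = 0.916·[1 − (8.3476·0.23189 − 24.473·0.60744)/(-16.125)] = 0.916·0.19816 = 0.18151 mg/L.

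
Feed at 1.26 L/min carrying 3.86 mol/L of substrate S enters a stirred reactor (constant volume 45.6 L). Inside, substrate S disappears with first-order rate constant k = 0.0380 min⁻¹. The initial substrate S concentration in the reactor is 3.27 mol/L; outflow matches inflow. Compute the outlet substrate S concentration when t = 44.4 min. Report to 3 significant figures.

1.71 mol/L

V dC/dt = Q(C_in − C) − k V C.
dC/dt = (Q/V) C_in − (Q/V + k) C; effective rate a = Q/V + k = 0.027632 + 0.0380 = 0.065632 min⁻¹.
C_ss = Q C_in/(Q + kV) = 1.6251 mol/L; C(t) = C_ss + (C₀ − C_ss) e^(−a t).
C(44.4) = 1.6251 + (1.6449)·e^(−0.065632·44.4) = 1.6251 + (1.6449)·0.054256 = 1.7143 mol/L.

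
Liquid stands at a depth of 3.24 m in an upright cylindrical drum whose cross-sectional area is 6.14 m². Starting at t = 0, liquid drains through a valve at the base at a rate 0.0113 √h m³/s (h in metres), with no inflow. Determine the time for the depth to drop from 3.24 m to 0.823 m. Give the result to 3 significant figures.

970 s

A dh/dt = −Q_out = −0.0113 √h.
Separate and integrate: 2(√h − √h₀) = −(0.0113/A) t.
t = 2A(√h₀ − √h)/0.0113 = 2·6.14·(√3.24 − √0.823)/0.0113
  = 12.280 × (1.8000 − 0.90719) / 0.0113 = 970.24 s.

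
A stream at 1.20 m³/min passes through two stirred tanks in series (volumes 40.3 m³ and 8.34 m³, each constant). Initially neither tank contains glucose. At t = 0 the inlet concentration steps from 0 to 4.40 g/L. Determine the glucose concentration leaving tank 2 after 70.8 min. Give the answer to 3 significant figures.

Each tank obeys Vᵢ dCᵢ/dt = Q(Cᵢ₋₁ − Cᵢ), so τᵢ = Vᵢ/Q.
τ₁ = 40.3/1.20 = 33.583 min; τ₂ = 8.34/1.20 = 6.9500 min.
Tank 1: C₁ = C_in(1 − e^(−t/τ₁)). Tank 2 (τ₁ ≠ τ₂): C₂ = C_in[1 − (τ₁ e^(−t/τ₁) − τ₂ e^(−t/τ₂))/(τ₁ − τ₂)].
At t = 70.8: e^(−t/τ₁) = 0.12146, e^(−t/τ₂) = 3.7655e-05.
C₂ = 4.40·[1 − (33.583·0.12146 − 6.9500·3.7655e-05)/(26.633)] = 4.40·0.84686 = 3.7262 g/L.

3.73 g/L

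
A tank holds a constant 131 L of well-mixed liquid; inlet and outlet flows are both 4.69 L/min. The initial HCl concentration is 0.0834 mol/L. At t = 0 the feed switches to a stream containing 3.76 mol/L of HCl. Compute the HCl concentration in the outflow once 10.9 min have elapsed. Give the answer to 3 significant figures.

1.27 mol/L

Accumulation = in − out for the solute gives V dC/dt = Q(C_in − C).
Time constant τ = V/Q = 131/4.69 = 27.932 min.
C approaches C_in exponentially: C(t) = C_in + (C₀ − C_in) e^(−t/τ).
C(10.9) = 3.76 + (0.0834 − 3.76)·e^(−10.9/27.932) = 3.76 + (-3.6766)·0.67690 = 1.2713 mol/L.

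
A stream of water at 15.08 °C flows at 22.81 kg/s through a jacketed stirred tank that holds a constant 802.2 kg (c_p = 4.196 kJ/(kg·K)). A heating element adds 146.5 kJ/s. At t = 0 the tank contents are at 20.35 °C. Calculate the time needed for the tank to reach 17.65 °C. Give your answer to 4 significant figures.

45.03 s

Unsteady energy balance on the tank contents: M c_p dT/dt = ṁ c_p (T_in − T) + 146.5.
τ = M/ṁ = 35.1688 s; T_ss = T_in + Q̇/(ṁ c_p) = 16.6107 °C.
T(t) = T_ss + (T₀ − T_ss) e^(−t/τ). Set T = 17.65:
e^(−t/τ) = (17.65 − 16.6107)/(20.35 − 16.6107) = 0.277949
t = −35.1688 · ln(0.277949) = 45.0273 s.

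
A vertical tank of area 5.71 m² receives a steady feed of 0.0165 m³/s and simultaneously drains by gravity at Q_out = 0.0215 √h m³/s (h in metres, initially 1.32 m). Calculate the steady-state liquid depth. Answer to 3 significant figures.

0.589 m

A dh/dt = Q_in − 0.0215 √h. Steady state requires inflow = outflow:
Q_in = 0.0215 √h_ss ⇒ √h_ss = 0.0165/0.0215 = 0.76744.
h_ss = 0.76744² = 0.58897 m. (Since h₀ = 1.32 m > h_ss, the level will fall toward this value.)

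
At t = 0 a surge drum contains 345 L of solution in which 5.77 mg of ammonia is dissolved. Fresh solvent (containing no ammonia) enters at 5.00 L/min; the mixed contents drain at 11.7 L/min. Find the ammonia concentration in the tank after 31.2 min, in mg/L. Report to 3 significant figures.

Total volume: dV/dt = Q_in − Q_out = -6.7000 L/min, so V(t) = 345 − 6.7000 t and V(31.2) = 135.96 L.
Species balance (pure solvent in): dm/dt = −Q_out · m/V(t).
Separate: dm/m = −Q_out dt/V(t) ⇒ ln(m/m₀) = −(Q_out/(Q_in−Q_out)) ln(V/V₀).
m = m₀ (V₀/V)^(Q_out/(Q_in−Q_out)) = 5.77 × (345/135.96)^(-1.7463) = 1.1349 mg.
C = m/V = 1.1349/135.96 = 0.0083476 mg/L.

0.00835 mg/L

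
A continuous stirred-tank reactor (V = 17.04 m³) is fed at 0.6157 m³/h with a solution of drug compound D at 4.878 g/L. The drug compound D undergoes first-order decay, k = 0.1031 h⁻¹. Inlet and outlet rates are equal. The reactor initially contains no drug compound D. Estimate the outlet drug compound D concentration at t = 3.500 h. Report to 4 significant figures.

0.4883 g/L

V dC/dt = Q(C_in − C) − k V C.
This is linear with rate a = Q/V + k = 0.139233 h⁻¹.
C_ss = Q C_in/(Q + kV) = 1.26590 g/L; C(t) = C_ss + (C₀ − C_ss) e^(−a t).
C(3.500) = 1.26590 + (-1.26590)·e^(−0.139233·3.500) = 1.26590 + (-1.26590)·0.614274 = 0.488292 g/L.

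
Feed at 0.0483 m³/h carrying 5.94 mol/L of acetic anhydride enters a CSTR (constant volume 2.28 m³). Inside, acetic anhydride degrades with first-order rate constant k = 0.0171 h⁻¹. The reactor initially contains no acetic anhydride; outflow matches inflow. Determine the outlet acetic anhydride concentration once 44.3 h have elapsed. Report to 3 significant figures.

Species balance: V dC/dt = Q C_in − Q C − k V C.
This is linear with rate a = Q/V + k = 0.038284 h⁻¹.
C_ss = Q C_in/(Q + kV) = 3.2868 mol/L; C(t) = C_ss + (C₀ − C_ss) e^(−a t).
C(44.3) = 3.2868 + (-3.2868)·e^(−0.038284·44.3) = 3.2868 + (-3.2868)·0.18342 = 2.6840 mol/L.

2.68 mol/L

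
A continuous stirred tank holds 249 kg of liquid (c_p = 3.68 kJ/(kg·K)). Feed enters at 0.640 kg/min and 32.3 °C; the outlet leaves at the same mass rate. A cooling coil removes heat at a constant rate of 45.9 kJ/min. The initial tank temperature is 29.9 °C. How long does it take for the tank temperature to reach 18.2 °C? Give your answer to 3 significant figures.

M c_p dT/dt = ṁ c_p (T_in − T) − Q̇.
τ = M/ṁ = 389.06 min; T_ss = T_in − Q̇/(ṁ c_p) = 12.811 °C.
T(t) = T_ss + (T₀ − T_ss) e^(−t/τ). Set T = 18.2:
e^(−t/τ) = (18.2 − 12.811)/(29.9 − 12.811) = 0.31534
t = −389.06 · ln(0.31534) = 449.02 min.

449 min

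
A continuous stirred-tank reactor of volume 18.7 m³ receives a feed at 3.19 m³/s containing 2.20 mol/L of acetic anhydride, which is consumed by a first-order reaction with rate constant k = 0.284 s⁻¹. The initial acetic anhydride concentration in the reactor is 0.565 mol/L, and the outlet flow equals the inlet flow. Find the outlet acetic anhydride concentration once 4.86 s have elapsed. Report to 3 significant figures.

0.797 mol/L

Species balance: V dC/dt = Q C_in − Q C − k V C.
dC/dt = (Q/V) C_in − (Q/V + k) C; effective rate a = Q/V + k = 0.17059 + 0.284 = 0.45459 s⁻¹.
C_ss = Q C_in/(Q + kV) = 0.82557 mol/L; C(t) = C_ss + (C₀ − C_ss) e^(−a t).
C(4.86) = 0.82557 + (-0.26057)·e^(−0.45459·4.86) = 0.82557 + (-0.26057)·0.10978 = 0.79696 mol/L.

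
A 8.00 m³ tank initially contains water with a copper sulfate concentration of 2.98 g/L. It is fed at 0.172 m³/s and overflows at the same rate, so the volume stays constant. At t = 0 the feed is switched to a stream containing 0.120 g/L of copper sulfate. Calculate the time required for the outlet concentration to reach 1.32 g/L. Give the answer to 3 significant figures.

Transient balance on the dissolved component: V dC/dt = Q(C_in − C), so τ = V/Q = 46.512 s.
C(t) = C_in + (C₀ − C_in) e^(−t/τ). Set C = 1.32 and solve for t:
e^(−t/τ) = (C − C_in)/(C₀ − C_in) = (1.32 − 0.120)/(2.98 − 0.120) = 0.41958
t = −τ ln(…) = 46.512 × 0.86850 = 40.395 s.

40.4 s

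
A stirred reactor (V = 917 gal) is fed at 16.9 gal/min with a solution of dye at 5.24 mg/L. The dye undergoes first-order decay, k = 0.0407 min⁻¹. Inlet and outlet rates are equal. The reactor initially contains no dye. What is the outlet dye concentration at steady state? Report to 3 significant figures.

Species balance: V dC/dt = Q C_in − Q C − k V C.
At steady state: 0 = Q C_in − (Q + kV) C_ss, so C_ss = Q C_in/(Q + kV).
C_ss = 16.9·5.24/(16.9 + 0.0407·917) = 88.556/54.222 = 1.6332 mg/L.

1.63 mg/L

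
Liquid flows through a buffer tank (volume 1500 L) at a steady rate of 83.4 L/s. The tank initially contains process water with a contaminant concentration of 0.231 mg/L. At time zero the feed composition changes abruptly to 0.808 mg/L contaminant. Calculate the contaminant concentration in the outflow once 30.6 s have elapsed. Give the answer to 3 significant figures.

0.703 mg/L

Mass balance on the solute (V constant): V dC/dt = Q(C_in − C).
Time constant τ = V/Q = 1500/83.4 = 17.986 s.
Integrating: C(t) = C_in + (C₀ − C_in) e^(−t/τ).
C(30.6) = 0.808 + (0.231 − 0.808)·e^(−30.6/17.986) = 0.808 + (-0.57700)·0.18244 = 0.70273 mg/L.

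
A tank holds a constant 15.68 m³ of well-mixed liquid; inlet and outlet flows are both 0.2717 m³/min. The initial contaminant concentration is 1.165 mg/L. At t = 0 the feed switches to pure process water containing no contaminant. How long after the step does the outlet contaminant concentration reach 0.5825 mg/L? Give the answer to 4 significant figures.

Species balance: V dC/dt = Q(C_in − C) ⇒ τ = V/Q = 57.7107 min.
C(t) = C_in + (C₀ − C_in) e^(−t/τ). Set C = 0.5825 and solve for t:
e^(−t/τ) = (C − C_in)/(C₀ − C_in) = (0.5825 − 0)/(1.165 − 0) = 0.500000
t = −τ ln(…) = 57.7107 × 0.693147 = 40.0020 min.

40.00 min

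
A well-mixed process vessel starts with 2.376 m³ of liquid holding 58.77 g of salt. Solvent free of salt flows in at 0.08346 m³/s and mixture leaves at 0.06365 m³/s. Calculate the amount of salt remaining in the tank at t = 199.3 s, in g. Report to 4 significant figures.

2.530 g

Total volume: dV/dt = Q_in − Q_out = 0.0198100 m³/s, so V(t) = 2.376 + 0.0198100 t and V(199.3) = 6.32413 m³.
Species balance (pure solvent in): dm/dt = −Q_out · m/V(t).
Separate: dm/m = −Q_out dt/V(t) ⇒ ln(m/m₀) = −(Q_out/(Q_in−Q_out)) ln(V/V₀).
m = m₀ (V₀/V)^(Q_out/(Q_in−Q_out)) = 58.77 × (2.376/6.32413)^(3.21302) = 2.53002 g.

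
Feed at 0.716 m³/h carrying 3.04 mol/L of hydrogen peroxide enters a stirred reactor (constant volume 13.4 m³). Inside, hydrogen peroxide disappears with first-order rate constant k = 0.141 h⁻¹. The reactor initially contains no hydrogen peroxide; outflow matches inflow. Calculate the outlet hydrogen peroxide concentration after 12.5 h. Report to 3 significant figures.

Accumulation = in − out − consumed: V dC/dt = Q C_in − Q C − k V C.
This is linear with rate a = Q/V + k = 0.19443 h⁻¹.
C_ss = Q C_in/(Q + kV) = 0.83543 mol/L; C(t) = C_ss + (C₀ − C_ss) e^(−a t).
C(12.5) = 0.83543 + (-0.83543)·e^(−0.19443·12.5) = 0.83543 + (-0.83543)·0.088001 = 0.76192 mol/L.

0.762 mol/L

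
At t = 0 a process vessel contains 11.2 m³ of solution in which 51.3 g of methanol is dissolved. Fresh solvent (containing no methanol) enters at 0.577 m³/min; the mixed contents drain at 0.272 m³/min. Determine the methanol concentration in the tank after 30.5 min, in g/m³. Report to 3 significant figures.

1.46 g/m³

Let m(t) be the amount of methanol. Volume: V(t) = V₀ + (Q_in − Q_out) t = 11.2 + 0.30500 t; V(30.5) = 20.502 m³.
Solute balance: dm/dt = 0 − Q_out C = −Q_out m/V(t).
Separate: dm/m = −Q_out dt/V(t) ⇒ ln(m/m₀) = −(Q_out/(Q_in−Q_out)) ln(V/V₀).
m = m₀ (V₀/V)^(Q_out/(Q_in−Q_out)) = 51.3 × (11.2/20.502)^(0.89180) = 29.918 g.
C = m/V = 29.918/20.502 = 1.4593 g/m³.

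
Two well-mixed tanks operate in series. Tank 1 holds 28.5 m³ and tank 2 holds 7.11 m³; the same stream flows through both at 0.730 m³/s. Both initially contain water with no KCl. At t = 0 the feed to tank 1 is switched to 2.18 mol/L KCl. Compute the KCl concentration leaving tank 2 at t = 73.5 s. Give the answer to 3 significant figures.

Each tank obeys Vᵢ dCᵢ/dt = Q(Cᵢ₋₁ − Cᵢ), so τᵢ = Vᵢ/Q.
τ₁ = 28.5/0.730 = 39.041 s; τ₂ = 7.11/0.730 = 9.7397 s.
Solving the cascade with C₁(0)=C₂(0)=0 gives C₂(t) = C_in[1 − (τ₁ e^(−t/τ₁) − τ₂ e^(−t/τ₂))/(τ₁ − τ₂)].
At t = 73.5: e^(−t/τ₁) = 0.15219, e^(−t/τ₂) = 0.00052800.
C₂ = 2.18·[1 − (39.041·0.15219 − 9.7397·0.00052800)/(29.301)] = 2.18·0.79740 = 1.7383 mol/L.

1.74 mol/L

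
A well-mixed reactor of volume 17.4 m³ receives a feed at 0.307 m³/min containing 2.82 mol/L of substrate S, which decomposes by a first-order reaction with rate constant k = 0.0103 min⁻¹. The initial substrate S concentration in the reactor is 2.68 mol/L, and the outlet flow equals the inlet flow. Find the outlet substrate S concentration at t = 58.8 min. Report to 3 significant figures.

1.95 mol/L

V dC/dt = Q(C_in − C) − k V C.
This is linear with rate a = Q/V + k = 0.027944 min⁻¹.
C_ss = Q C_in/(Q + kV) = 1.7806 mol/L; C(t) = C_ss + (C₀ − C_ss) e^(−a t).
C(58.8) = 1.7806 + (0.89945)·e^(−0.027944·58.8) = 1.7806 + (0.89945)·0.19338 = 1.9545 mol/L.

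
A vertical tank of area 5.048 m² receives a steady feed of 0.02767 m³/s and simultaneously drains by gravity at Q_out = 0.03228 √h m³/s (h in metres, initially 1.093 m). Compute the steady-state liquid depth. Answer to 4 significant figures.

0.7348 m

Level balance: A dh/dt = 0.02767 − 0.03228 √h. Setting dh/dt = 0:
Q_in = 0.03228 √h_ss ⇒ √h_ss = 0.02767/0.03228 = 0.857187.
h_ss = 0.857187² = 0.734770 m. (Since h₀ = 1.093 m > h_ss, the level will fall toward this value.)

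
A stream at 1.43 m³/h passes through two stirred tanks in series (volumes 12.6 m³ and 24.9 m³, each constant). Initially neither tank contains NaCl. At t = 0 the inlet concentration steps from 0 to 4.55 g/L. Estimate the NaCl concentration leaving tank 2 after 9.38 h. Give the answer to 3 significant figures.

0.783 g/L

Species balance on tank i: dCᵢ/dt = (Cᵢ₋₁ − Cᵢ)/τᵢ with τᵢ = Vᵢ/Q.
τ₁ = 12.6/1.43 = 8.8112 h; τ₂ = 24.9/1.43 = 17.413 h.
Tank 1: C₁ = C_in(1 − e^(−t/τ₁)). Tank 2 (τ₁ ≠ τ₂): C₂ = C_in[1 − (τ₁ e^(−t/τ₁) − τ₂ e^(−t/τ₂))/(τ₁ − τ₂)].
At t = 9.38: e^(−t/τ₁) = 0.34488, e^(−t/τ₂) = 0.58351.
C₂ = 4.55·[1 − (8.8112·0.34488 − 17.413·0.58351)/(-8.6014)] = 4.55·0.17204 = 0.78277 g/L.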